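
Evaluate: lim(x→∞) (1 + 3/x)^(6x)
This is an exponential indeterminate form.

For exponential indeterminate forms, take the natural log:
  Let L = lim(x→∞) (1 + 3/x)^(6x)
  Then ln(L) = lim(x→∞) [exponent × ln(base)]
  Evaluate using L'Hôpital or standard limits, then exponentiate.
  L = e^(18)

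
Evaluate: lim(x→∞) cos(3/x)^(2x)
This is an exponential indeterminate form.

For exponential indeterminate forms, take the natural log:
  Let L = lim(x→∞) cos(3/x)^(2x)
  Then ln(L) = lim(x→∞) [exponent × ln(base)]
  Evaluate using L'Hôpital or standard limits, then exponentiate.
  L = 1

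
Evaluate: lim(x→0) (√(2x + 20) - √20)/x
This is a standard limit.

Factor or rationalize the expression:
  lim(x→0) (√(2x + 20) - √20)/x = sqrt(5)/10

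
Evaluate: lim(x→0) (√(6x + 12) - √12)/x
This is a standard limit.

Factor or rationalize the expression:
  lim(x→0) (√(6x + 12) - √12)/x = sqrt(3)/2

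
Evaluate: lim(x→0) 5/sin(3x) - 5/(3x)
This is an ∞-∞ indeterminate form.

Combine fractions or rationalize to convert ∞-∞ to 0/0 form:
  lim(x→0) 5/sin(3x) - 5/(3x) = 0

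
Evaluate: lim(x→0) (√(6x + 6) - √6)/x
This is a standard limit.

Factor or rationalize the expression:
  lim(x→0) (√(6x + 6) - √6)/x = sqrt(6)/2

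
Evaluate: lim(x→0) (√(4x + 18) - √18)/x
This is a standard limit.

Factor or rationalize the expression:
  lim(x→0) (√(4x + 18) - √18)/x = sqrt(2)/3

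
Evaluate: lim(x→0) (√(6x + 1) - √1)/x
This is a standard limit.

Factor or rationalize the expression:
  lim(x→0) (√(6x + 1) - √1)/x = 3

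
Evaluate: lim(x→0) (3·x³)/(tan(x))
This is a 0/0 indeterminate form.

Apply L'Hôpital's rule: differentiate numerator and denominator separately.
  f(x) = 3·x^3   ⇒   f'(x) = 9·x^2
  g(x) = tan(x)   ⇒   g'(x) = tan(x)^2 + 1
  lim(x→0) f'(x)/g'(x) = lim(x→0) (9·x^2)/(tan(x)^2 + 1)
  = 0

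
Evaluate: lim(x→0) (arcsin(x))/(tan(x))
This is a 0/0 indeterminate form.

Apply L'Hôpital's rule: differentiate numerator and denominator separately.
  f(x) = asin(x)   ⇒   f'(x) = 1/sqrt(1 - x^2)
  g(x) = tan(x)   ⇒   g'(x) = tan(x)^2 + 1
  lim(x→0) f'(x)/g'(x) = lim(x→0) (1/sqrt(1 - x^2))/(tan(x)^2 + 1)
  = 1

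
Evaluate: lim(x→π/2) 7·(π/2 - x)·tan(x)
This is a 0·∞ indeterminate form.

Rewrite 0·∞ as a quotient (0/0 or ∞/∞ form), then apply L'Hôpital's rule:
  lim(x→π/2) 7·(π/2 - x)·tan(x) = 7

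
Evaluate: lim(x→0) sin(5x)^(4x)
This is an exponential indeterminate form.

For exponential indeterminate forms, take the natural log:
  Let L = lim(x→0) sin(5x)^(4x)
  Then ln(L) = lim(x→0) [exponent × ln(base)]
  Evaluate using L'Hôpital or standard limits, then exponentiate.
  L = 1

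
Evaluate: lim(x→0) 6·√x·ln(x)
This is a 0·∞ indeterminate form.

Rewrite 0·∞ as a quotient (0/0 or ∞/∞ form), then apply L'Hôpital's rule:
  lim(x→0) 6·√x·ln(x) = 0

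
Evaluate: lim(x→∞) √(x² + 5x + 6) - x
This is an ∞-∞ indeterminate form.

Combine fractions or rationalize to convert ∞-∞ to 0/0 form:
  lim(x→∞) √(x² + 5x + 6) - x = 5/2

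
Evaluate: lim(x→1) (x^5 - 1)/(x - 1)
This is a standard limit.

Factor or rationalize the expression:
  lim(x→1) (x^5 - 1)/(x - 1) = 5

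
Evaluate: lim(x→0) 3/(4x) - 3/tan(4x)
This is an ∞-∞ indeterminate form.

Combine fractions or rationalize to convert ∞-∞ to 0/0 form:
  lim(x→0) 3/(4x) - 3/tan(4x) = 0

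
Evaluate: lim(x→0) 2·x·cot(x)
This is a 0·∞ indeterminate form.

Rewrite 0·∞ as a quotient (0/0 or ∞/∞ form), then apply L'Hôpital's rule:
  lim(x→0) 2·x·cot(x) = 2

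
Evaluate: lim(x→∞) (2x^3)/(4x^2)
This is an ∞/∞ indeterminate form.

Apply L'Hôpital's rule: differentiate numerator and denominator separately.
  f(x) = 2·x^3   ⇒   f'(x) = 6·x^2
  g(x) = 4·x^2   ⇒   g'(x) = 8·x
  lim(x→∞) f'(x)/g'(x) = lim(x→∞) (6·x^2)/(8·x)
  = ∞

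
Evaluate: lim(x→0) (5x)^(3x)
This is an exponential indeterminate form.

For exponential indeterminate forms, take the natural log:
  Let L = lim(x→0) (5x)^(3x)
  Then ln(L) = lim(x→0) [exponent × ln(base)]
  Evaluate using L'Hôpital or standard limits, then exponentiate.
  L = 1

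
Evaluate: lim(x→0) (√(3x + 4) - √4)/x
This is a standard limit.

Factor or rationalize the expression:
  lim(x→0) (√(3x + 4) - √4)/x = 3/4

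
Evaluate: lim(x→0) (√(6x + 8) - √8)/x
This is a standard limit.

Factor or rationalize the expression:
  lim(x→0) (√(6x + 8) - √8)/x = 3·sqrt(2)/4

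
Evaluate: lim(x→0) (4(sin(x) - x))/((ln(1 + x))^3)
This is a 0/0 indeterminate form.

Apply L'Hôpital's rule: differentiate numerator and denominator separately.
  f(x) = -4·x + 4·sin(x)   ⇒   f'(x) = 4·cos(x) - 4
  g(x) = ln(x + 1)^3   ⇒   g'(x) = 3·ln(x + 1)^2/(x + 1)
  lim(x→0) f'(x)/g'(x) = lim(x→0) (4·cos(x) - 4)/(3·ln(x + 1)^2/(x + 1))
  = -2/3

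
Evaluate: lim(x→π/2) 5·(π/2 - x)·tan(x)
This is a 0·∞ indeterminate form.

Rewrite 0·∞ as a quotient (0/0 or ∞/∞ form), then apply L'Hôpital's rule:
  lim(x→π/2) 5·(π/2 - x)·tan(x) = 5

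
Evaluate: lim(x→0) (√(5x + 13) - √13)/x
This is a standard limit.

Factor or rationalize the expression:
  lim(x→0) (√(5x + 13) - √13)/x = 5·sqrt(13)/26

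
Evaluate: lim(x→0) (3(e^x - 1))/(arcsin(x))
This is a 0/0 indeterminate form.

Apply L'Hôpital's rule: differentiate numerator and denominator separately.
  f(x) = 3·e^(x) - 3   ⇒   f'(x) = 3·e^(x)
  g(x) = asin(x)   ⇒   g'(x) = 1/sqrt(1 - x^2)
  lim(x→0) f'(x)/g'(x) = lim(x→0) (3·e^(x))/(1/sqrt(1 - x^2))
  = 3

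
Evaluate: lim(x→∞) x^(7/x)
This is an exponential indeterminate form.

For exponential indeterminate forms, take the natural log:
  Let L = lim(x→∞) x^(7/x)
  Then ln(L) = lim(x→∞) [exponent × ln(base)]
  Evaluate using L'Hôpital or standard limits, then exponentiate.
  L = 1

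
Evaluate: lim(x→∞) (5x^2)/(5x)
This is an ∞/∞ indeterminate form.

Apply L'Hôpital's rule: differentiate numerator and denominator separately.
  f(x) = 5·x^2   ⇒   f'(x) = 10·x
  g(x) = 5·x   ⇒   g'(x) = 5
  lim(x→∞) f'(x)/g'(x) = lim(x→∞) (10·x)/(5)
  = ∞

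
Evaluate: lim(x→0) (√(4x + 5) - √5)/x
This is a standard limit.

Factor or rationalize the expression:
  lim(x→0) (√(4x + 5) - √5)/x = 2·sqrt(5)/5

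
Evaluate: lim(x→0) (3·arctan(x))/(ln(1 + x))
This is a 0/0 indeterminate form.

Apply L'Hôpital's rule: differentiate numerator and denominator separately.
  f(x) = 3·atan(x)   ⇒   f'(x) = 3/(x^2 + 1)
  g(x) = ln(x + 1)   ⇒   g'(x) = 1/(x + 1)
  lim(x→0) f'(x)/g'(x) = lim(x→0) (3/(x^2 + 1))/(1/(x + 1))
  = 3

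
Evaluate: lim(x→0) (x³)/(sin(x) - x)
This is a 0/0 indeterminate form.

Apply L'Hôpital's rule: differentiate numerator and denominator separately.
  f(x) = x^3   ⇒   f'(x) = 3·x^2
  g(x) = -x + sin(x)   ⇒   g'(x) = cos(x) - 1
  lim(x→0) f'(x)/g'(x) = lim(x→0) (3·x^2)/(cos(x) - 1)
  = -6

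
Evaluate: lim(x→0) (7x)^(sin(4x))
This is an exponential indeterminate form.

For exponential indeterminate forms, take the natural log:
  Let L = lim(x→0) (7x)^(sin(4x))
  Then ln(L) = lim(x→0) [exponent × ln(base)]
  Evaluate using L'Hôpital or standard limits, then exponentiate.
  L = 1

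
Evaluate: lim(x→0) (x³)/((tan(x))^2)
This is a 0/0 indeterminate form.

Apply L'Hôpital's rule: differentiate numerator and denominator separately.
  f(x) = x^3   ⇒   f'(x) = 3·x^2
  g(x) = tan(x)^2   ⇒   g'(x) = (2·tan(x)^2 + 2)·tan(x)
  lim(x→0) f'(x)/g'(x) = lim(x→0) (3·x^2)/((2·tan(x)^2 + 2)·tan(x))
  = 0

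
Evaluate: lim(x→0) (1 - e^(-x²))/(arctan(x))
This is a 0/0 indeterminate form.

Apply L'Hôpital's rule: differentiate numerator and denominator separately.
  f(x) = 1 - e^(-x^2)   ⇒   f'(x) = 2·x·e^(-x^2)
  g(x) = atan(x)   ⇒   g'(x) = 1/(x^2 + 1)
  lim(x→0) f'(x)/g'(x) = lim(x→0) (2·x·e^(-x^2))/(1/(x^2 + 1))
  = 0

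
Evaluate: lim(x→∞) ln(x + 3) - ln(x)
This is an ∞-∞ indeterminate form.

Combine fractions or rationalize to convert ∞-∞ to 0/0 form:
  lim(x→∞) ln(x + 3) - ln(x) = 0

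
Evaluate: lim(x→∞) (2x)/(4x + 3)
This is an ∞/∞ indeterminate form.

Apply L'Hôpital's rule: differentiate numerator and denominator separately.
  f(x) = 2·x   ⇒   f'(x) = 2
  g(x) = 4·x + 3   ⇒   g'(x) = 4
  lim(x→∞) f'(x)/g'(x) = lim(x→∞) (2)/(4)
  = 1/2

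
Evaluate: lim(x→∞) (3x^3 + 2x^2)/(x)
This is an ∞/∞ indeterminate form.

Apply L'Hôpital's rule: differentiate numerator and denominator separately.
  f(x) = 3·x^3 + 2·x^2   ⇒   f'(x) = 9·x^2 + 4·x
  g(x) = x   ⇒   g'(x) = 1
  lim(x→∞) f'(x)/g'(x) = lim(x→∞) (9·x^2 + 4·x)/(1)
  = ∞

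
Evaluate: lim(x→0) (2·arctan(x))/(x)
This is a 0/0 indeterminate form.

Apply L'Hôpital's rule: differentiate numerator and denominator separately.
  f(x) = 2·atan(x)   ⇒   f'(x) = 2/(x^2 + 1)
  g(x) = x   ⇒   g'(x) = 1
  lim(x→0) f'(x)/g'(x) = lim(x→0) (2/(x^2 + 1))/(1)
  = 2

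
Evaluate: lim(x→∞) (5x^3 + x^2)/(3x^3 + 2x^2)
This is an ∞/∞ indeterminate form.

Apply L'Hôpital's rule: differentiate numerator and denominator separately.
  f(x) = 5·x^3 + x^2   ⇒   f'(x) = 15·x^2 + 2·x
  g(x) = 3·x^3 + 2·x^2   ⇒   g'(x) = 9·x^2 + 4·x
  lim(x→∞) f'(x)/g'(x) = lim(x→∞) (15·x^2 + 2·x)/(9·x^2 + 4·x)
  = 5/3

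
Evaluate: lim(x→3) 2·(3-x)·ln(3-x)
This is a 0·∞ indeterminate form.

Rewrite 0·∞ as a quotient (0/0 or ∞/∞ form), then apply L'Hôpital's rule:
  lim(x→3) 2·(3-x)·ln(3-x) = 0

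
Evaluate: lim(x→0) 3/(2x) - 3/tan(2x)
This is an ∞-∞ indeterminate form.

Combine fractions or rationalize to convert ∞-∞ to 0/0 form:
  lim(x→0) 3/(2x) - 3/tan(2x) = 0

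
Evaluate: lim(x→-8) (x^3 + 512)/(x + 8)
This is a standard limit.

Factor or rationalize the expression:
  lim(x→-8) (x^3 + 512)/(x + 8) = 192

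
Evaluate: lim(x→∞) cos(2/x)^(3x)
This is an exponential indeterminate form.

For exponential indeterminate forms, take the natural log:
  Let L = lim(x→∞) cos(2/x)^(3x)
  Then ln(L) = lim(x→∞) [exponent × ln(base)]
  Evaluate using L'Hôpital or standard limits, then exponentiate.
  L = 1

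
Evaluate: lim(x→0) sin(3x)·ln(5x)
This is a 0·∞ indeterminate form.

Rewrite 0·∞ as a quotient (0/0 or ∞/∞ form), then apply L'Hôpital's rule:
  lim(x→0) sin(3x)·ln(5x) = 0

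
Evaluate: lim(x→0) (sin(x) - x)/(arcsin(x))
This is a 0/0 indeterminate form.

Apply L'Hôpital's rule: differentiate numerator and denominator separately.
  f(x) = -x + sin(x)   ⇒   f'(x) = cos(x) - 1
  g(x) = asin(x)   ⇒   g'(x) = 1/sqrt(1 - x^2)
  lim(x→0) f'(x)/g'(x) = lim(x→0) (cos(x) - 1)/(1/sqrt(1 - x^2))
  = 0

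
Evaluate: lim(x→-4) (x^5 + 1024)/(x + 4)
This is a standard limit.

Factor or rationalize the expression:
  lim(x→-4) (x^5 + 1024)/(x + 4) = 1280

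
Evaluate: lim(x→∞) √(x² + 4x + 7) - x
This is an ∞-∞ indeterminate form.

Combine fractions or rationalize to convert ∞-∞ to 0/0 form:
  lim(x→∞) √(x² + 4x + 7) - x = 2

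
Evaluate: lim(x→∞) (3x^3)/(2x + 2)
This is an ∞/∞ indeterminate form.

Apply L'Hôpital's rule: differentiate numerator and denominator separately.
  f(x) = 3·x^3   ⇒   f'(x) = 9·x^2
  g(x) = 2·x + 2   ⇒   g'(x) = 2
  lim(x→∞) f'(x)/g'(x) = lim(x→∞) (9·x^2)/(2)
  = ∞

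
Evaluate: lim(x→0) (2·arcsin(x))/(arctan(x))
This is a 0/0 indeterminate form.

Apply L'Hôpital's rule: differentiate numerator and denominator separately.
  f(x) = 2·asin(x)   ⇒   f'(x) = 2/sqrt(1 - x^2)
  g(x) = atan(x)   ⇒   g'(x) = 1/(x^2 + 1)
  lim(x→0) f'(x)/g'(x) = lim(x→0) (2/sqrt(1 - x^2))/(1/(x^2 + 1))
  = 2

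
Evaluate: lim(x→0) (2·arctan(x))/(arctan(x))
This is a 0/0 indeterminate form.

Apply L'Hôpital's rule: differentiate numerator and denominator separately.
  f(x) = 2·atan(x)   ⇒   f'(x) = 2/(x^2 + 1)
  g(x) = atan(x)   ⇒   g'(x) = 1/(x^2 + 1)
  lim(x→0) f'(x)/g'(x) = lim(x→0) (2/(x^2 + 1))/(1/(x^2 + 1))
  = 2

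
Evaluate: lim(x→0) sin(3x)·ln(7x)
This is a 0·∞ indeterminate form.

Rewrite 0·∞ as a quotient (0/0 or ∞/∞ form), then apply L'Hôpital's rule:
  lim(x→0) sin(3x)·ln(7x) = 0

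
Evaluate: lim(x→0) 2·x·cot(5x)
This is a 0·∞ indeterminate form.

Rewrite 0·∞ as a quotient (0/0 or ∞/∞ form), then apply L'Hôpital's rule:
  lim(x→0) 2·x·cot(5x) = 2/5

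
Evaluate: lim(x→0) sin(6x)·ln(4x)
This is a 0·∞ indeterminate form.

Rewrite 0·∞ as a quotient (0/0 or ∞/∞ form), then apply L'Hôpital's rule:
  lim(x→0) sin(6x)·ln(4x) = 0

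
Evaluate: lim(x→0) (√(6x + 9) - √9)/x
This is a standard limit.

Factor or rationalize the expression:
  lim(x→0) (√(6x + 9) - √9)/x = 1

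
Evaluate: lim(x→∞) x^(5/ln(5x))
This is an exponential indeterminate form.

For exponential indeterminate forms, take the natural log:
  Let L = lim(x→∞) x^(5/ln(5x))
  Then ln(L) = lim(x→∞) [exponent × ln(base)]
  Evaluate using L'Hôpital or standard limits, then exponentiate.
  L = e^(5)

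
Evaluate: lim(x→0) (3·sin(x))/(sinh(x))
This is a 0/0 indeterminate form.

Apply L'Hôpital's rule: differentiate numerator and denominator separately.
  f(x) = 3·sin(x)   ⇒   f'(x) = 3·cos(x)
  g(x) = sinh(x)   ⇒   g'(x) = cosh(x)
  lim(x→0) f'(x)/g'(x) = lim(x→0) (3·cos(x))/(cosh(x))
  = 3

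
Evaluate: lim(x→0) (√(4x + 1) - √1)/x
This is a standard limit.

Factor or rationalize the expression:
  lim(x→0) (√(4x + 1) - √1)/x = 2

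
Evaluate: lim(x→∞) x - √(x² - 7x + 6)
This is an ∞-∞ indeterminate form.

Combine fractions or rationalize to convert ∞-∞ to 0/0 form:
  lim(x→∞) x - √(x² - 7x + 6) = 7/2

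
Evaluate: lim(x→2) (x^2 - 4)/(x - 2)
This is a standard limit.

Factor or rationalize the expression:
  lim(x→2) (x^2 - 4)/(x - 2) = 4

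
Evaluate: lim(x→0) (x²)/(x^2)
This is a 0/0 indeterminate form.

Apply L'Hôpital's rule: differentiate numerator and denominator separately.
  f(x) = x^2   ⇒   f'(x) = 2·x
  g(x) = x^2   ⇒   g'(x) = 2·x
  lim(x→0) f'(x)/g'(x) = lim(x→0) (2·x)/(2·x)
  = 1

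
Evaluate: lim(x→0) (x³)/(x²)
This is a 0/0 indeterminate form.

Apply L'Hôpital's rule: differentiate numerator and denominator separately.
  f(x) = x^3   ⇒   f'(x) = 3·x^2
  g(x) = x^2   ⇒   g'(x) = 2·x
  lim(x→0) f'(x)/g'(x) = lim(x→0) (3·x^2)/(2·x)
  = 0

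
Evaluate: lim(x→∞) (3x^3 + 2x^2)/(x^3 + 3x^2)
This is an ∞/∞ indeterminate form.

Apply L'Hôpital's rule: differentiate numerator and denominator separately.
  f(x) = 3·x^3 + 2·x^2   ⇒   f'(x) = 9·x^2 + 4·x
  g(x) = x^3 + 3·x^2   ⇒   g'(x) = 3·x^2 + 6·x
  lim(x→∞) f'(x)/g'(x) = lim(x→∞) (9·x^2 + 4·x)/(3·x^2 + 6·x)
  = 3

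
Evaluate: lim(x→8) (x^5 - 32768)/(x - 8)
This is a standard limit.

Factor or rationalize the expression:
  lim(x→8) (x^5 - 32768)/(x - 8) = 20480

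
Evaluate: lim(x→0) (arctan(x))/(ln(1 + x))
This is a 0/0 indeterminate form.

Apply L'Hôpital's rule: differentiate numerator and denominator separately.
  f(x) = atan(x)   ⇒   f'(x) = 1/(x^2 + 1)
  g(x) = ln(x + 1)   ⇒   g'(x) = 1/(x + 1)
  lim(x→0) f'(x)/g'(x) = lim(x→0) (1/(x^2 + 1))/(1/(x + 1))
  = 1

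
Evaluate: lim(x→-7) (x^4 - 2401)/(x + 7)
This is a standard limit.

Factor or rationalize the expression:
  lim(x→-7) (x^4 - 2401)/(x + 7) = -1372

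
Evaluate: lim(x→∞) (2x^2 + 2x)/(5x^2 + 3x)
This is an ∞/∞ indeterminate form.

Apply L'Hôpital's rule: differentiate numerator and denominator separately.
  f(x) = 2·x^2 + 2·x   ⇒   f'(x) = 4·x + 2
  g(x) = 5·x^2 + 3·x   ⇒   g'(x) = 10·x + 3
  lim(x→∞) f'(x)/g'(x) = lim(x→∞) (4·x + 2)/(10·x + 3)
  = 2/5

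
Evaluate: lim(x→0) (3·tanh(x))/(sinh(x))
This is a 0/0 indeterminate form.

Apply L'Hôpital's rule: differentiate numerator and denominator separately.
  f(x) = 3·tanh(x)   ⇒   f'(x) = 3 - 3·tanh(x)^2
  g(x) = sinh(x)   ⇒   g'(x) = cosh(x)
  lim(x→0) f'(x)/g'(x) = lim(x→0) (3 - 3·tanh(x)^2)/(cosh(x))
  = 3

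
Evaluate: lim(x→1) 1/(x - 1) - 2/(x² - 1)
This is an ∞-∞ indeterminate form.

Combine fractions or rationalize to convert ∞-∞ to 0/0 form:
  lim(x→1) 1/(x - 1) - 2/(x² - 1) = 1/2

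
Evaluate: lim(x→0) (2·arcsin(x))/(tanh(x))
This is a 0/0 indeterminate form.

Apply L'Hôpital's rule: differentiate numerator and denominator separately.
  f(x) = 2·asin(x)   ⇒   f'(x) = 2/sqrt(1 - x^2)
  g(x) = tanh(x)   ⇒   g'(x) = 1 - tanh(x)^2
  lim(x→0) f'(x)/g'(x) = lim(x→0) (2/sqrt(1 - x^2))/(1 - tanh(x)^2)
  = 2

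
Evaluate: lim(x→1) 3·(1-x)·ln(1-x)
This is a 0·∞ indeterminate form.

Rewrite 0·∞ as a quotient (0/0 or ∞/∞ form), then apply L'Hôpital's rule:
  lim(x→1) 3·(1-x)·ln(1-x) = 0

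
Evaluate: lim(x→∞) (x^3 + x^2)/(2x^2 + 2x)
This is an ∞/∞ indeterminate form.

Apply L'Hôpital's rule: differentiate numerator and denominator separately.
  f(x) = x^3 + x^2   ⇒   f'(x) = 3·x^2 + 2·x
  g(x) = 2·x^2 + 2·x   ⇒   g'(x) = 4·x + 2
  lim(x→∞) f'(x)/g'(x) = lim(x→∞) (3·x^2 + 2·x)/(4·x + 2)
  = ∞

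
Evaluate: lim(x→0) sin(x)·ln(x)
This is a 0·∞ indeterminate form.

Rewrite 0·∞ as a quotient (0/0 or ∞/∞ form), then apply L'Hôpital's rule:
  lim(x→0) sin(x)·ln(x) = 0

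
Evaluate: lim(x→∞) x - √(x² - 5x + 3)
This is an ∞-∞ indeterminate form.

Combine fractions or rationalize to convert ∞-∞ to 0/0 form:
  lim(x→∞) x - √(x² - 5x + 3) = 5/2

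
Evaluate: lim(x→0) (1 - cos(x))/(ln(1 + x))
This is a 0/0 indeterminate form.

Apply L'Hôpital's rule: differentiate numerator and denominator separately.
  f(x) = 1 - cos(x)   ⇒   f'(x) = sin(x)
  g(x) = ln(x + 1)   ⇒   g'(x) = 1/(x + 1)
  lim(x→0) f'(x)/g'(x) = lim(x→0) (sin(x))/(1/(x + 1))
  = 0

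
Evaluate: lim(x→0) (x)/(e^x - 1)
This is a 0/0 indeterminate form.

Apply L'Hôpital's rule: differentiate numerator and denominator separately.
  f(x) = x   ⇒   f'(x) = 1
  g(x) = e^(x) - 1   ⇒   g'(x) = e^(x)
  lim(x→0) f'(x)/g'(x) = lim(x→0) (1)/(e^(x))
  = 1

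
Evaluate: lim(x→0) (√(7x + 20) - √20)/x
This is a standard limit.

Factor or rationalize the expression:
  lim(x→0) (√(7x + 20) - √20)/x = 7·sqrt(5)/20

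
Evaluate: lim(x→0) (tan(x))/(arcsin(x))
This is a 0/0 indeterminate form.

Apply L'Hôpital's rule: differentiate numerator and denominator separately.
  f(x) = tan(x)   ⇒   f'(x) = tan(x)^2 + 1
  g(x) = asin(x)   ⇒   g'(x) = 1/sqrt(1 - x^2)
  lim(x→0) f'(x)/g'(x) = lim(x→0) (tan(x)^2 + 1)/(1/sqrt(1 - x^2))
  = 1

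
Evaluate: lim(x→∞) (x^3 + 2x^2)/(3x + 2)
This is an ∞/∞ indeterminate form.

Apply L'Hôpital's rule: differentiate numerator and denominator separately.
  f(x) = x^3 + 2·x^2   ⇒   f'(x) = 3·x^2 + 4·x
  g(x) = 3·x + 2   ⇒   g'(x) = 3
  lim(x→∞) f'(x)/g'(x) = lim(x→∞) (3·x^2 + 4·x)/(3)
  = ∞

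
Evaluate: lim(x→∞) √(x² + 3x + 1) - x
This is an ∞-∞ indeterminate form.

Combine fractions or rationalize to convert ∞-∞ to 0/0 form:
  lim(x→∞) √(x² + 3x + 1) - x = 3/2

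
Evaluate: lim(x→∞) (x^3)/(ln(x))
This is an ∞/∞ indeterminate form.

Apply L'Hôpital's rule: differentiate numerator and denominator separately.
  f(x) = x^3   ⇒   f'(x) = 3·x^2
  g(x) = ln(x)   ⇒   g'(x) = 1/x
  lim(x→∞) f'(x)/g'(x) = lim(x→∞) (3·x^2)/(1/x)
  = ∞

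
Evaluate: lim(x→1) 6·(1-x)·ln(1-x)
This is a 0·∞ indeterminate form.

Rewrite 0·∞ as a quotient (0/0 or ∞/∞ form), then apply L'Hôpital's rule:
  lim(x→1) 6·(1-x)·ln(1-x) = 0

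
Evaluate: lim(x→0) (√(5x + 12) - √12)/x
This is a standard limit.

Factor or rationalize the expression:
  lim(x→0) (√(5x + 12) - √12)/x = 5·sqrt(3)/12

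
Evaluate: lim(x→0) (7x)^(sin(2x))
This is an exponential indeterminate form.

For exponential indeterminate forms, take the natural log:
  Let L = lim(x→0) (7x)^(sin(2x))
  Then ln(L) = lim(x→0) [exponent × ln(base)]
  Evaluate using L'Hôpital or standard limits, then exponentiate.
  L = 1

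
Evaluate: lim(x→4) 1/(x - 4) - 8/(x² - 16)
This is an ∞-∞ indeterminate form.

Combine fractions or rationalize to convert ∞-∞ to 0/0 form:
  lim(x→4) 1/(x - 4) - 8/(x² - 16) = 1/8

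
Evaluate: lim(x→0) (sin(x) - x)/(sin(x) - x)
This is a 0/0 indeterminate form.

Apply L'Hôpital's rule: differentiate numerator and denominator separately.
  f(x) = -x + sin(x)   ⇒   f'(x) = cos(x) - 1
  g(x) = -x + sin(x)   ⇒   g'(x) = cos(x) - 1
  lim(x→0) f'(x)/g'(x) = lim(x→0) (cos(x) - 1)/(cos(x) - 1)
  = 1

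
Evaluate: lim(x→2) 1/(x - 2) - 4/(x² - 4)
This is an ∞-∞ indeterminate form.

Combine fractions or rationalize to convert ∞-∞ to 0/0 form:
  lim(x→2) 1/(x - 2) - 4/(x² - 4) = 1/4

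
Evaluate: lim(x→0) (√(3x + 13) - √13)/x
This is a standard limit.

Factor or rationalize the expression:
  lim(x→0) (√(3x + 13) - √13)/x = 3·sqrt(13)/26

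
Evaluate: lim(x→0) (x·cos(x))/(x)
This is a 0/0 indeterminate form.

Apply L'Hôpital's rule: differentiate numerator and denominator separately.
  f(x) = x·cos(x)   ⇒   f'(x) = -x·sin(x) + cos(x)
  g(x) = x   ⇒   g'(x) = 1
  lim(x→0) f'(x)/g'(x) = lim(x→0) (-x·sin(x) + cos(x))/(1)
  = 1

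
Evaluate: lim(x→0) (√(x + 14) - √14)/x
This is a standard limit.

Factor or rationalize the expression:
  lim(x→0) (√(x + 14) - √14)/x = sqrt(14)/28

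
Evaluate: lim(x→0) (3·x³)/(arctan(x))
This is a 0/0 indeterminate form.

Apply L'Hôpital's rule: differentiate numerator and denominator separately.
  f(x) = 3·x^3   ⇒   f'(x) = 9·x^2
  g(x) = atan(x)   ⇒   g'(x) = 1/(x^2 + 1)
  lim(x→0) f'(x)/g'(x) = lim(x→0) (9·x^2)/(1/(x^2 + 1))
  = 0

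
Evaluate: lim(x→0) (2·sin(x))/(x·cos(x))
This is a 0/0 indeterminate form.

Apply L'Hôpital's rule: differentiate numerator and denominator separately.
  f(x) = 2·sin(x)   ⇒   f'(x) = 2·cos(x)
  g(x) = x·cos(x)   ⇒   g'(x) = -x·sin(x) + cos(x)
  lim(x→0) f'(x)/g'(x) = lim(x→0) (2·cos(x))/(-x·sin(x) + cos(x))
  = 2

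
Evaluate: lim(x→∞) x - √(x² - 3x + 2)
This is an ∞-∞ indeterminate form.

Combine fractions or rationalize to convert ∞-∞ to 0/0 form:
  lim(x→∞) x - √(x² - 3x + 2) = 3/2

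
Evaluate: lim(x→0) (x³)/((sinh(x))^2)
This is a 0/0 indeterminate form.

Apply L'Hôpital's rule: differentiate numerator and denominator separately.
  f(x) = x^3   ⇒   f'(x) = 3·x^2
  g(x) = sinh(x)^2   ⇒   g'(x) = 2·sinh(x)·cosh(x)
  lim(x→0) f'(x)/g'(x) = lim(x→0) (3·x^2)/(2·sinh(x)·cosh(x))
  = 0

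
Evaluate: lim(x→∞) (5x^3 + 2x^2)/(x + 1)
This is an ∞/∞ indeterminate form.

Apply L'Hôpital's rule: differentiate numerator and denominator separately.
  f(x) = 5·x^3 + 2·x^2   ⇒   f'(x) = 15·x^2 + 4·x
  g(x) = x + 1   ⇒   g'(x) = 1
  lim(x→∞) f'(x)/g'(x) = lim(x→∞) (15·x^2 + 4·x)/(1)
  = ∞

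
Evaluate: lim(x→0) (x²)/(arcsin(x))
This is a 0/0 indeterminate form.

Apply L'Hôpital's rule: differentiate numerator and denominator separately.
  f(x) = x^2   ⇒   f'(x) = 2·x
  g(x) = asin(x)   ⇒   g'(x) = 1/sqrt(1 - x^2)
  lim(x→0) f'(x)/g'(x) = lim(x→0) (2·x)/(1/sqrt(1 - x^2))
  = 0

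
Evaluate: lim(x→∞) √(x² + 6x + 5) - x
This is an ∞-∞ indeterminate form.

Combine fractions or rationalize to convert ∞-∞ to 0/0 form:
  lim(x→∞) √(x² + 6x + 5) - x = 3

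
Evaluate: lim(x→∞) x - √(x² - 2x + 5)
This is an ∞-∞ indeterminate form.

Combine fractions or rationalize to convert ∞-∞ to 0/0 form:
  lim(x→∞) x - √(x² - 2x + 5) = 1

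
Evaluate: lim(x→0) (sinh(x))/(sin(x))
This is a 0/0 indeterminate form.

Apply L'Hôpital's rule: differentiate numerator and denominator separately.
  f(x) = sinh(x)   ⇒   f'(x) = cosh(x)
  g(x) = sin(x)   ⇒   g'(x) = cos(x)
  lim(x→0) f'(x)/g'(x) = lim(x→0) (cosh(x))/(cos(x))
  = 1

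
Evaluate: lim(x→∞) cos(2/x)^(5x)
This is an exponential indeterminate form.

For exponential indeterminate forms, take the natural log:
  Let L = lim(x→∞) cos(2/x)^(5x)
  Then ln(L) = lim(x→∞) [exponent × ln(base)]
  Evaluate using L'Hôpital or standard limits, then exponentiate.
  L = 1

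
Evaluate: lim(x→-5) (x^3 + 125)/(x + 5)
This is a standard limit.

Factor or rationalize the expression:
  lim(x→-5) (x^3 + 125)/(x + 5) = 75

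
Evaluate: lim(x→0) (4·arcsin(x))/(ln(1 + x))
This is a 0/0 indeterminate form.

Apply L'Hôpital's rule: differentiate numerator and denominator separately.
  f(x) = 4·asin(x)   ⇒   f'(x) = 4/sqrt(1 - x^2)
  g(x) = ln(x + 1)   ⇒   g'(x) = 1/(x + 1)
  lim(x→0) f'(x)/g'(x) = lim(x→0) (4/sqrt(1 - x^2))/(1/(x + 1))
  = 4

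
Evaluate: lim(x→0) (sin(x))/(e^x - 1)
This is a 0/0 indeterminate form.

Apply L'Hôpital's rule: differentiate numerator and denominator separately.
  f(x) = sin(x)   ⇒   f'(x) = cos(x)
  g(x) = e^(x) - 1   ⇒   g'(x) = e^(x)
  lim(x→0) f'(x)/g'(x) = lim(x→0) (cos(x))/(e^(x))
  = 1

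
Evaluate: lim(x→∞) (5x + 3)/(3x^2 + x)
This is an ∞/∞ indeterminate form.

Apply L'Hôpital's rule: differentiate numerator and denominator separately.
  f(x) = 5·x + 3   ⇒   f'(x) = 5
  g(x) = 3·x^2 + x   ⇒   g'(x) = 6·x + 1
  lim(x→∞) f'(x)/g'(x) = lim(x→∞) (5)/(6·x + 1)
  = 0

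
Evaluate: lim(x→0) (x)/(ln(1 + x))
This is a 0/0 indeterminate form.

Apply L'Hôpital's rule: differentiate numerator and denominator separately.
  f(x) = x   ⇒   f'(x) = 1
  g(x) = ln(x + 1)   ⇒   g'(x) = 1/(x + 1)
  lim(x→0) f'(x)/g'(x) = lim(x→0) (1)/(1/(x + 1))
  = 1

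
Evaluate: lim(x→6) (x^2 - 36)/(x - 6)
This is a standard limit.

Factor or rationalize the expression:
  lim(x→6) (x^2 - 36)/(x - 6) = 12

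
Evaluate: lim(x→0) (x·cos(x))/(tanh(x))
This is a 0/0 indeterminate form.

Apply L'Hôpital's rule: differentiate numerator and denominator separately.
  f(x) = x·cos(x)   ⇒   f'(x) = -x·sin(x) + cos(x)
  g(x) = tanh(x)   ⇒   g'(x) = 1 - tanh(x)^2
  lim(x→0) f'(x)/g'(x) = lim(x→0) (-x·sin(x) + cos(x))/(1 - tanh(x)^2)
  = 1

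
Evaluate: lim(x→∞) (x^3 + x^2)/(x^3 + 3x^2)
This is an ∞/∞ indeterminate form.

Apply L'Hôpital's rule: differentiate numerator and denominator separately.
  f(x) = x^3 + x^2   ⇒   f'(x) = 3·x^2 + 2·x
  g(x) = x^3 + 3·x^2   ⇒   g'(x) = 3·x^2 + 6·x
  lim(x→∞) f'(x)/g'(x) = lim(x→∞) (3·x^2 + 2·x)/(3·x^2 + 6·x)
  = 1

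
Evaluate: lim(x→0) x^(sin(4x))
This is an exponential indeterminate form.

For exponential indeterminate forms, take the natural log:
  Let L = lim(x→0) x^(sin(4x))
  Then ln(L) = lim(x→0) [exponent × ln(base)]
  Evaluate using L'Hôpital or standard limits, then exponentiate.
  L = 1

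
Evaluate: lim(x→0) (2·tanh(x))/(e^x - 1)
This is a 0/0 indeterminate form.

Apply L'Hôpital's rule: differentiate numerator and denominator separately.
  f(x) = 2·tanh(x)   ⇒   f'(x) = 2 - 2·tanh(x)^2
  g(x) = e^(x) - 1   ⇒   g'(x) = e^(x)
  lim(x→0) f'(x)/g'(x) = lim(x→0) (2 - 2·tanh(x)^2)/(e^(x))
  = 2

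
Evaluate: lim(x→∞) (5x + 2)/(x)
This is an ∞/∞ indeterminate form.

Apply L'Hôpital's rule: differentiate numerator and denominator separately.
  f(x) = 5·x + 2   ⇒   f'(x) = 5
  g(x) = x   ⇒   g'(x) = 1
  lim(x→∞) f'(x)/g'(x) = lim(x→∞) (5)/(1)
  = 5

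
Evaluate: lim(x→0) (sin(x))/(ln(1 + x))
This is a 0/0 indeterminate form.

Apply L'Hôpital's rule: differentiate numerator and denominator separately.
  f(x) = sin(x)   ⇒   f'(x) = cos(x)
  g(x) = ln(x + 1)   ⇒   g'(x) = 1/(x + 1)
  lim(x→0) f'(x)/g'(x) = lim(x→0) (cos(x))/(1/(x + 1))
  = 1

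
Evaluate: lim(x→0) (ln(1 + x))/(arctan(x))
This is a 0/0 indeterminate form.

Apply L'Hôpital's rule: differentiate numerator and denominator separately.
  f(x) = ln(x + 1)   ⇒   f'(x) = 1/(x + 1)
  g(x) = atan(x)   ⇒   g'(x) = 1/(x^2 + 1)
  lim(x→0) f'(x)/g'(x) = lim(x→0) (1/(x + 1))/(1/(x^2 + 1))
  = 1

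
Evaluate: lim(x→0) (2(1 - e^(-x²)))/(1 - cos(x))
This is a 0/0 indeterminate form.

Apply L'Hôpital's rule: differentiate numerator and denominator separately.
  f(x) = 2 - 2·e^(-x^2)   ⇒   f'(x) = 4·x·e^(-x^2)
  g(x) = 1 - cos(x)   ⇒   g'(x) = sin(x)
  lim(x→0) f'(x)/g'(x) = lim(x→0) (4·x·e^(-x^2))/(sin(x))
  = 4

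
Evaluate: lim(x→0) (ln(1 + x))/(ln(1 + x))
This is a 0/0 indeterminate form.

Apply L'Hôpital's rule: differentiate numerator and denominator separately.
  f(x) = ln(x + 1)   ⇒   f'(x) = 1/(x + 1)
  g(x) = ln(x + 1)   ⇒   g'(x) = 1/(x + 1)
  lim(x→0) f'(x)/g'(x) = lim(x→0) (1/(x + 1))/(1/(x + 1))
  = 1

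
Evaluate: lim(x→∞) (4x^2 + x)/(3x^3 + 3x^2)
This is an ∞/∞ indeterminate form.

Apply L'Hôpital's rule: differentiate numerator and denominator separately.
  f(x) = 4·x^2 + x   ⇒   f'(x) = 8·x + 1
  g(x) = 3·x^3 + 3·x^2   ⇒   g'(x) = 9·x^2 + 6·x
  lim(x→∞) f'(x)/g'(x) = lim(x→∞) (8·x + 1)/(9·x^2 + 6·x)
  = 0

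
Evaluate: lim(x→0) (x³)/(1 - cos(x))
This is a 0/0 indeterminate form.

Apply L'Hôpital's rule: differentiate numerator and denominator separately.
  f(x) = x^3   ⇒   f'(x) = 3·x^2
  g(x) = 1 - cos(x)   ⇒   g'(x) = sin(x)
  lim(x→0) f'(x)/g'(x) = lim(x→0) (3·x^2)/(sin(x))
  = 0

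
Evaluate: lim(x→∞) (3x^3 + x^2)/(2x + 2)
This is an ∞/∞ indeterminate form.

Apply L'Hôpital's rule: differentiate numerator and denominator separately.
  f(x) = 3·x^3 + x^2   ⇒   f'(x) = 9·x^2 + 2·x
  g(x) = 2·x + 2   ⇒   g'(x) = 2
  lim(x→∞) f'(x)/g'(x) = lim(x→∞) (9·x^2 + 2·x)/(2)
  = ∞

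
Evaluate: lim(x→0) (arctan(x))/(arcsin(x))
This is a 0/0 indeterminate form.

Apply L'Hôpital's rule: differentiate numerator and denominator separately.
  f(x) = atan(x)   ⇒   f'(x) = 1/(x^2 + 1)
  g(x) = asin(x)   ⇒   g'(x) = 1/sqrt(1 - x^2)
  lim(x→0) f'(x)/g'(x) = lim(x→0) (1/(x^2 + 1))/(1/sqrt(1 - x^2))
  = 1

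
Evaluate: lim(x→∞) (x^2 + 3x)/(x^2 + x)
This is an ∞/∞ indeterminate form.

Apply L'Hôpital's rule: differentiate numerator and denominator separately.
  f(x) = x^2 + 3·x   ⇒   f'(x) = 2·x + 3
  g(x) = x^2 + x   ⇒   g'(x) = 2·x + 1
  lim(x→∞) f'(x)/g'(x) = lim(x→∞) (2·x + 3)/(2·x + 1)
  = 1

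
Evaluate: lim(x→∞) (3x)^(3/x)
This is an exponential indeterminate form.

For exponential indeterminate forms, take the natural log:
  Let L = lim(x→∞) (3x)^(3/x)
  Then ln(L) = lim(x→∞) [exponent × ln(base)]
  Evaluate using L'Hôpital or standard limits, then exponentiate.
  L = 1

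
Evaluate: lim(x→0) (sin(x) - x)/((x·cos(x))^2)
This is a 0/0 indeterminate form.

Apply L'Hôpital's rule: differentiate numerator and denominator separately.
  f(x) = -x + sin(x)   ⇒   f'(x) = cos(x) - 1
  g(x) = x^2·cos(x)^2   ⇒   g'(x) = -2·x^2·sin(x)·cos(x) + 2·x·cos(x)^2
  lim(x→0) f'(x)/g'(x) = lim(x→0) (cos(x) - 1)/(-2·x^2·sin(x)·cos(x) + 2·x·cos(x)^2)
  = 0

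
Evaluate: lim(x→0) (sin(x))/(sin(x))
This is a 0/0 indeterminate form.

Apply L'Hôpital's rule: differentiate numerator and denominator separately.
  f(x) = sin(x)   ⇒   f'(x) = cos(x)
  g(x) = sin(x)   ⇒   g'(x) = cos(x)
  lim(x→0) f'(x)/g'(x) = lim(x→0) (cos(x))/(cos(x))
  = 1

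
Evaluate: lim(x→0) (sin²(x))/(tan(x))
This is a 0/0 indeterminate form.

Apply L'Hôpital's rule: differentiate numerator and denominator separately.
  f(x) = sin(x)^2   ⇒   f'(x) = 2·sin(x)·cos(x)
  g(x) = tan(x)   ⇒   g'(x) = tan(x)^2 + 1
  lim(x→0) f'(x)/g'(x) = lim(x→0) (2·sin(x)·cos(x))/(tan(x)^2 + 1)
  = 0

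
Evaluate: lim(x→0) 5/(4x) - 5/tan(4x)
This is an ∞-∞ indeterminate form.

Combine fractions or rationalize to convert ∞-∞ to 0/0 form:
  lim(x→0) 5/(4x) - 5/tan(4x) = 0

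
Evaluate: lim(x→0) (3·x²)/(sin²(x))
This is a 0/0 indeterminate form.

Apply L'Hôpital's rule: differentiate numerator and denominator separately.
  f(x) = 3·x^2   ⇒   f'(x) = 6·x
  g(x) = sin(x)^2   ⇒   g'(x) = 2·sin(x)·cos(x)
  lim(x→0) f'(x)/g'(x) = lim(x→0) (6·x)/(2·sin(x)·cos(x))
  = 3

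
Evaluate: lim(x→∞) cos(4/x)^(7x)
This is an exponential indeterminate form.

For exponential indeterminate forms, take the natural log:
  Let L = lim(x→∞) cos(4/x)^(7x)
  Then ln(L) = lim(x→∞) [exponent × ln(base)]
  Evaluate using L'Hôpital or standard limits, then exponentiate.
  L = 1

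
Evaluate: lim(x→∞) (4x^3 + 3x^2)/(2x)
This is an ∞/∞ indeterminate form.

Apply L'Hôpital's rule: differentiate numerator and denominator separately.
  f(x) = 4·x^3 + 3·x^2   ⇒   f'(x) = 12·x^2 + 6·x
  g(x) = 2·x   ⇒   g'(x) = 2
  lim(x→∞) f'(x)/g'(x) = lim(x→∞) (12·x^2 + 6·x)/(2)
  = ∞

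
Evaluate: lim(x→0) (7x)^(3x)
This is an exponential indeterminate form.

For exponential indeterminate forms, take the natural log:
  Let L = lim(x→0) (7x)^(3x)
  Then ln(L) = lim(x→0) [exponent × ln(base)]
  Evaluate using L'Hôpital or standard limits, then exponentiate.
  L = 1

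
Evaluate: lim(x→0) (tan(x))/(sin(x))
This is a 0/0 indeterminate form.

Apply L'Hôpital's rule: differentiate numerator and denominator separately.
  f(x) = tan(x)   ⇒   f'(x) = tan(x)^2 + 1
  g(x) = sin(x)   ⇒   g'(x) = cos(x)
  lim(x→0) f'(x)/g'(x) = lim(x→0) (tan(x)^2 + 1)/(cos(x))
  = 1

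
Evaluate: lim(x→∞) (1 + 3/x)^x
This is an exponential indeterminate form.

For exponential indeterminate forms, take the natural log:
  Let L = lim(x→∞) (1 + 3/x)^x
  Then ln(L) = lim(x→∞) [exponent × ln(base)]
  Evaluate using L'Hôpital or standard limits, then exponentiate.
  L = e^(3)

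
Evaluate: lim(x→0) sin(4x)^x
This is an exponential indeterminate form.

For exponential indeterminate forms, take the natural log:
  Let L = lim(x→0) sin(4x)^x
  Then ln(L) = lim(x→0) [exponent × ln(base)]
  Evaluate using L'Hôpital or standard limits, then exponentiate.
  L = 1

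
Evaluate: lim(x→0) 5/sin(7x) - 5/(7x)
This is an ∞-∞ indeterminate form.

Combine fractions or rationalize to convert ∞-∞ to 0/0 form:
  lim(x→0) 5/sin(7x) - 5/(7x) = 0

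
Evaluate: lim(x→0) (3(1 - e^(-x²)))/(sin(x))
This is a 0/0 indeterminate form.

Apply L'Hôpital's rule: differentiate numerator and denominator separately.
  f(x) = 3 - 3·e^(-x^2)   ⇒   f'(x) = 6·x·e^(-x^2)
  g(x) = sin(x)   ⇒   g'(x) = cos(x)
  lim(x→0) f'(x)/g'(x) = lim(x→0) (6·x·e^(-x^2))/(cos(x))
  = 0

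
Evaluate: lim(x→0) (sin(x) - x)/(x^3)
This is a 0/0 indeterminate form.

Apply L'Hôpital's rule: differentiate numerator and denominator separately.
  f(x) = -x + sin(x)   ⇒   f'(x) = cos(x) - 1
  g(x) = x^3   ⇒   g'(x) = 3·x^2
  lim(x→0) f'(x)/g'(x) = lim(x→0) (cos(x) - 1)/(3·x^2)
  = -1/6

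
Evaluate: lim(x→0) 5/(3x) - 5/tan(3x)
This is an ∞-∞ indeterminate form.

Combine fractions or rationalize to convert ∞-∞ to 0/0 form:
  lim(x→0) 5/(3x) - 5/tan(3x) = 0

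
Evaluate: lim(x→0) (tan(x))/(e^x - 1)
This is a 0/0 indeterminate form.

Apply L'Hôpital's rule: differentiate numerator and denominator separately.
  f(x) = tan(x)   ⇒   f'(x) = tan(x)^2 + 1
  g(x) = e^(x) - 1   ⇒   g'(x) = e^(x)
  lim(x→0) f'(x)/g'(x) = lim(x→0) (tan(x)^2 + 1)/(e^(x))
  = 1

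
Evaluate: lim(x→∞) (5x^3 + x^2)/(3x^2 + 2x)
This is an ∞/∞ indeterminate form.

Apply L'Hôpital's rule: differentiate numerator and denominator separately.
  f(x) = 5·x^3 + x^2   ⇒   f'(x) = 15·x^2 + 2·x
  g(x) = 3·x^2 + 2·x   ⇒   g'(x) = 6·x + 2
  lim(x→∞) f'(x)/g'(x) = lim(x→∞) (15·x^2 + 2·x)/(6·x + 2)
  = ∞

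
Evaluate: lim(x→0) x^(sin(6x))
This is an exponential indeterminate form.

For exponential indeterminate forms, take the natural log:
  Let L = lim(x→0) x^(sin(6x))
  Then ln(L) = lim(x→0) [exponent × ln(base)]
  Evaluate using L'Hôpital or standard limits, then exponentiate.
  L = 1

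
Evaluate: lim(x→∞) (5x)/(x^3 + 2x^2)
This is an ∞/∞ indeterminate form.

Apply L'Hôpital's rule: differentiate numerator and denominator separately.
  f(x) = 5·x   ⇒   f'(x) = 5
  g(x) = x^3 + 2·x^2   ⇒   g'(x) = 3·x^2 + 4·x
  lim(x→∞) f'(x)/g'(x) = lim(x→∞) (5)/(3·x^2 + 4·x)
  = 0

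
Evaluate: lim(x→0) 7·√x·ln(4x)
This is a 0·∞ indeterminate form.

Rewrite 0·∞ as a quotient (0/0 or ∞/∞ form), then apply L'Hôpital's rule:
  lim(x→0) 7·√x·ln(4x) = 0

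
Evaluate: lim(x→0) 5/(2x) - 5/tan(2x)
This is an ∞-∞ indeterminate form.

Combine fractions or rationalize to convert ∞-∞ to 0/0 form:
  lim(x→0) 5/(2x) - 5/tan(2x) = 0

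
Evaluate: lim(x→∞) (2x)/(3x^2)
This is an ∞/∞ indeterminate form.

Apply L'Hôpital's rule: differentiate numerator and denominator separately.
  f(x) = 2·x   ⇒   f'(x) = 2
  g(x) = 3·x^2   ⇒   g'(x) = 6·x
  lim(x→∞) f'(x)/g'(x) = lim(x→∞) (2)/(6·x)
  = 0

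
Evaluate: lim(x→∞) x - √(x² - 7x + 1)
This is an ∞-∞ indeterminate form.

Combine fractions or rationalize to convert ∞-∞ to 0/0 form:
  lim(x→∞) x - √(x² - 7x + 1) = 7/2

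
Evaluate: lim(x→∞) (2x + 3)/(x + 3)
This is an ∞/∞ indeterminate form.

Apply L'Hôpital's rule: differentiate numerator and denominator separately.
  f(x) = 2·x + 3   ⇒   f'(x) = 2
  g(x) = x + 3   ⇒   g'(x) = 1
  lim(x→∞) f'(x)/g'(x) = lim(x→∞) (2)/(1)
  = 2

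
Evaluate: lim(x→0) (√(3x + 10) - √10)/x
This is a standard limit.

Factor or rationalize the expression:
  lim(x→0) (√(3x + 10) - √10)/x = 3·sqrt(10)/20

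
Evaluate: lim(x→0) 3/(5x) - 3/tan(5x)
This is an ∞-∞ indeterminate form.

Combine fractions or rationalize to convert ∞-∞ to 0/0 form:
  lim(x→0) 3/(5x) - 3/tan(5x) = 0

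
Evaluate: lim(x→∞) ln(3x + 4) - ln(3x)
This is an ∞-∞ indeterminate form.

Combine fractions or rationalize to convert ∞-∞ to 0/0 form:
  lim(x→∞) ln(3x + 4) - ln(3x) = 0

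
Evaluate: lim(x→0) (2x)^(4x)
This is an exponential indeterminate form.

For exponential indeterminate forms, take the natural log:
  Let L = lim(x→0) (2x)^(4x)
  Then ln(L) = lim(x→0) [exponent × ln(base)]
  Evaluate using L'Hôpital or standard limits, then exponentiate.
  L = 1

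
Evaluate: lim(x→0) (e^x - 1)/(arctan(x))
This is a 0/0 indeterminate form.

Apply L'Hôpital's rule: differentiate numerator and denominator separately.
  f(x) = e^(x) - 1   ⇒   f'(x) = e^(x)
  g(x) = atan(x)   ⇒   g'(x) = 1/(x^2 + 1)
  lim(x→0) f'(x)/g'(x) = lim(x→0) (e^(x))/(1/(x^2 + 1))
  = 1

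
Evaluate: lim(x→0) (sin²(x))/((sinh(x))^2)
This is a 0/0 indeterminate form.

Apply L'Hôpital's rule: differentiate numerator and denominator separately.
  f(x) = sin(x)^2   ⇒   f'(x) = 2·sin(x)·cos(x)
  g(x) = sinh(x)^2   ⇒   g'(x) = 2·sinh(x)·cosh(x)
  lim(x→0) f'(x)/g'(x) = lim(x→0) (2·sin(x)·cos(x))/(2·sinh(x)·cosh(x))
  = 1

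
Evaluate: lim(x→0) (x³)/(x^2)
This is a 0/0 indeterminate form.

Apply L'Hôpital's rule: differentiate numerator and denominator separately.
  f(x) = x^3   ⇒   f'(x) = 3·x^2
  g(x) = x^2   ⇒   g'(x) = 2·x
  lim(x→0) f'(x)/g'(x) = lim(x→0) (3·x^2)/(2·x)
  = 0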